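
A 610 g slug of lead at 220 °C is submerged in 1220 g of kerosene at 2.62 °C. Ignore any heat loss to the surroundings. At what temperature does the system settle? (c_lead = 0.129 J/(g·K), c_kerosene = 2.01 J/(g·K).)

T_f ≈ 9.4 °C

Setting the total heat transfer to zero:
610*0.129*(T − 220) + 1220*2.01*(T − 2.62) = 0
78.69(T − 220) + 2452.2(T − 2.62) = 0
(78.69 + 2452.2) T = 78.69*220 + 2452.2*2.62
T ≈ 9.38 °C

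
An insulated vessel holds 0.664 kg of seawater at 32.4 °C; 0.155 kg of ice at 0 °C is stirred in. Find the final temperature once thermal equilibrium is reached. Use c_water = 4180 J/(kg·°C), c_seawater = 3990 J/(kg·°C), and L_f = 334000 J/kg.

T_f ≈ 10.3 °C

Energy balance with sensible and latent terms:
fusion: m_ice L_f = 0.155·334000 = 51770; warm the meltwater: 647.9 T; seawater cools: 0.664·3990·(T − 32.4) = 2649.4(T − 32.4)
3297.3 T = 85839 − 51770 = 34069
T ≈ 10.33 °C (positive, so assuming full melt was valid).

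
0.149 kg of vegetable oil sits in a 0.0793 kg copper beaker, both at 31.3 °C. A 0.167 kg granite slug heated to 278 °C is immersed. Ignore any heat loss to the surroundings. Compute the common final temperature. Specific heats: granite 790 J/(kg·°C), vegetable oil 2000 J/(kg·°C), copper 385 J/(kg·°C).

T_f ≈ 102.0 °C

Conservation of energy gives ΣQ = 0:
0.167*790*(T − 278) + 0.149*2000*(T − 31.3) + 0.0793*385*(T − 31.3) = 0
131.93(T − 278) + 298(T − 31.3) + 30.53(T − 31.3) = 0
(131.93 + 298 + 30.53) T = 131.93*278 + 298*31.3 + 30.53*31.3
T = 46960/460.46 ≈ 101.98 °C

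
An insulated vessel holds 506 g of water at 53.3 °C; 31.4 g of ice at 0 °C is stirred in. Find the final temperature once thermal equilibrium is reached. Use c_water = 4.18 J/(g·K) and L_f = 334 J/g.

T_f ≈ 45.5 °C

Conservation of energy gives ΣQ = 0:
melt ice: 31.4×334 = 10488; warm the meltwater: 131.25 T; water: 2115.1(T − 53.3)
2246.3 T = 112734 − 10488 = 102246
T ≈ 45.52 °C. Since T > 0 °C, the all-ice-melts assumption holds.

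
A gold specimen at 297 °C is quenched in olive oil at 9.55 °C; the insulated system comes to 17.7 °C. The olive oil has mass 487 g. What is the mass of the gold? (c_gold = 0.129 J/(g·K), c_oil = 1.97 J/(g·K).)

Heat lost by the gold = heat gained by the oil:
m×0.129×(297 − 17.7) = 487×1.97×(17.7 − 9.55)
36.03 m = 7819  ⇒  m ≈ 217 g

m ≈ 217 g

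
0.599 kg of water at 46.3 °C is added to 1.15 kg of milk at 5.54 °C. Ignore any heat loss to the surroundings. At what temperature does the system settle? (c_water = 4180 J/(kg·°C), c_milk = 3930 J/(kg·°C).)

T_f is the heat-capacity-weighted average of the initial temperatures:
T_f = (2503.8·46.3 + 4519.5·5.54) / (2503.8 + 4519.5)
    = 140965 / 7023.3 ≈ 20.07 °C

T_f ≈ 20.1 °C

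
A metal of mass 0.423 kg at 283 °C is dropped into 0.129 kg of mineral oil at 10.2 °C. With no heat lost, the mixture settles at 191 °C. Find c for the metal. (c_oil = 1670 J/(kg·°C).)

Heat lost by the metal = heat gained by the oil:
0.423·c·(283 − 191) = 0.129·1670·(191 − 10.2)
38.92 c = 38950  ⇒  c ≈ 1001 J/(kg·°C)

c ≈ 1000 J/(kg·°C)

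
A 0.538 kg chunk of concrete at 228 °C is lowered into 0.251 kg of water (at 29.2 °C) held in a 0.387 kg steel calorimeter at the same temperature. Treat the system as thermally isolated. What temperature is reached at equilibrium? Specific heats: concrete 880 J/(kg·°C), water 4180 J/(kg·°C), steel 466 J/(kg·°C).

Heat gained plus heat lost sum to zero:
0.538·880·(T − 228) + 0.251·4180·(T − 29.2) + 0.387·466·(T − 29.2) = 0
(473.44 + 1049.2 + 180.34) T = 473.44·228 + 1049.2·29.2 + 180.34·29.2
T ≈ 84.47 °C

T_f ≈ 84.5 °C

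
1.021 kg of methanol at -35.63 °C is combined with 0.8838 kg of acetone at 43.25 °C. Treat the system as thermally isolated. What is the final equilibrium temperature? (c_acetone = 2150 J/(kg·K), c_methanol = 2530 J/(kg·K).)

T_f ≈ -2.2 °C

Conservation of energy gives ΣQ = 0:
0.8838×2150×(T − 43.25) + 1.021×2530×(T − (-35.63)) = 0
1900.2(T − 43.25) + 2583.1(T − (-35.63)) = 0
4483.3 T = -9854.6
T = -9854.6 / 4483.3 = -2.2 °C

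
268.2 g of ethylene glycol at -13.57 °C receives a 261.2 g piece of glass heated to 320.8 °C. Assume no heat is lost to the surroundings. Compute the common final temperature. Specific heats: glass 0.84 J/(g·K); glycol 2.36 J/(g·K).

Energy conservation, ΣQ = 0:
261.2*0.84*(T − 320.8) + 268.2*2.36*(T − (-13.57)) = 0
852.36 T = 61797
T = 61797/852.36 ≈ 72.50 °C

T_f ≈ 72.5 °C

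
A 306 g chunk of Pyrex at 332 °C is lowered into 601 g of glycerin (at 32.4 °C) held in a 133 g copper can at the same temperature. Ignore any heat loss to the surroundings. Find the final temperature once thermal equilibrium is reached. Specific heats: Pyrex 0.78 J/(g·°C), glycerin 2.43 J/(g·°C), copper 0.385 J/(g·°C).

Conservation of energy gives ΣQ = 0:
306×0.78×(T − 332) + 601×2.43×(T − 32.4) + 133×0.385×(T − 32.4) = 0
238.68(T − 332) + 1460.4(T − 32.4) + 51.2(T − 32.4) = 0
1750.3 T = 128219
T ≈ 73.25 °C

T_f ≈ 73.3 °C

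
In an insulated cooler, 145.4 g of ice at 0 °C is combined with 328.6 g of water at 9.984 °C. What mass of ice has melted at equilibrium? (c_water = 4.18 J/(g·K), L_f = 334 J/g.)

Heat available from the water dropping to 0 °C: 328.6×4.18×9.984 = 13714 J.
To melt every bit of ice: 145.4×334 = 48564 J.
That's not enough to melt it all — equilibrium is at 0 °C with ice remaining.
Mass melted = 13714/334 ≈ 41.06 g.

m_melted ≈ 41.1 g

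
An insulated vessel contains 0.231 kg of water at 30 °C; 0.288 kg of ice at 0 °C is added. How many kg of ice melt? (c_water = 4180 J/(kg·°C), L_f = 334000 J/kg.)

m_melted ≈ 0.0867 kg

Water can give up m c ΔT = 0.231×4180×30 = 28967 J before reaching 0 °C.
Melting all 0.288 kg of ice would need 0.288×334000 = 96192 J.
That's not enough to melt it all — equilibrium is at 0 °C with ice remaining.
Mass melted = 28967/334000 ≈ 0.08673 kg.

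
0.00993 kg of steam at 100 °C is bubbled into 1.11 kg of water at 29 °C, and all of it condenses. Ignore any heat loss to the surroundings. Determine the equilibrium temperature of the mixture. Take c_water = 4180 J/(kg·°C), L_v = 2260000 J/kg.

T_f ≈ 34.4 °C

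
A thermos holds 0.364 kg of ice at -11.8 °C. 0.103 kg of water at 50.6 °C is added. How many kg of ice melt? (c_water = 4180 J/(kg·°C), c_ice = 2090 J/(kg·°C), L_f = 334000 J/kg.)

m_melted ≈ 0.0383 kg

Cooling the water to 0 °C releases 0.103·4180·50.6 = 21785 J.
Warming the ice to 0 °C takes 0.364·2090·11.8 = 8977 J, leaving 12808 J for melting.
Fully melting the ice requires m_ice L_f = 0.364·334000 = 121576 J.
12808 J < 121576 J, so only part of the ice melts and the system sits at 0 °C.
m_melted·334000 = 12808  ⇒  m_melted ≈ 0.03835 kg.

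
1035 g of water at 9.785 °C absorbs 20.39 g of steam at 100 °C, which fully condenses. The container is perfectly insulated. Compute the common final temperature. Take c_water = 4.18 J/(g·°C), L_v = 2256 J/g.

T_f ≈ 22.0 °C

Conservation of energy gives ΣQ = 0:
latent heat released on condensation: 20.39×2256 = 46000; condensate cools 100→T: 20.39×4.18×(T − 100) = 85.23(T − 100); water warms: 1035×4.18×(T − 9.785) = 4326.3(T − 9.785)
4411.5 T = 46000 + 8523 + 42333 = 96856
T ≈ 21.96 °C — below 100 °C, confirming all the steam condensed.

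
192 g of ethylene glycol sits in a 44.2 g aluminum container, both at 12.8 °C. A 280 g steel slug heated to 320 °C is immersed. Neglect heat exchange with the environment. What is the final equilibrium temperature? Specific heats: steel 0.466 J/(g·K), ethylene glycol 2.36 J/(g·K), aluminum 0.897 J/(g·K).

T_f ≈ 77.1 °C

Taking heat into each body as positive, Σ m c ΔT = 0:
280×0.466×(T − 320) + 192×2.36×(T − 12.8) + 44.2×0.897×(T − 12.8) = 0
130.48(T − 320) + 453.12(T − 12.8) + 39.65(T − 12.8) = 0
(130.48 + 453.12 + 39.65) T = 130.48×320 + 453.12×12.8 + 39.65×12.8
T = 48061/623.25 ≈ 77.11 °C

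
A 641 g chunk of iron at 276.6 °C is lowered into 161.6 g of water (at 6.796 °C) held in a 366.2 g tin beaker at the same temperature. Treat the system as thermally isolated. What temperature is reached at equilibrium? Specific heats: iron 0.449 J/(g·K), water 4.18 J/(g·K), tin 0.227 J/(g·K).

T_f ≈ 81.0 °C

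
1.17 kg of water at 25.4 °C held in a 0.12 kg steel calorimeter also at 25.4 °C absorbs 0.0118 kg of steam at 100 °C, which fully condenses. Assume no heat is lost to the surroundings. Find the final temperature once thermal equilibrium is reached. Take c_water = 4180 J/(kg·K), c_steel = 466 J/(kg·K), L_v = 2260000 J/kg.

Taking heat into each body as positive, Σ m c ΔT = 0:
steam→water at 100 °C releases m L_v = 0.0118×2260000 = 26668
  condensed water 100 °C→T: 49.32(T − 100)
  original water: 4890.6(T − 25.4)
  cup: 55.92(T − 25.4)
4995.8 T = 26668 + 4932.4 + 125642 = 157242
T ≈ 31.47 °C — below 100 °C, confirming all the steam condensed.

T_f ≈ 31.5 °C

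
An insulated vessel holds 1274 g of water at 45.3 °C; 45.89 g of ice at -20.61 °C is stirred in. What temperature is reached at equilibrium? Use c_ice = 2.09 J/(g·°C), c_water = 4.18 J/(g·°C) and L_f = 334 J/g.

Let T be the final temperature. ΣQ_i = 0:
ice -20.61→0 °C: 45.89×2.09×20.61 = 1976.7
  fusion: m_ice L_f = 45.89×334 = 15327
  warm the meltwater: 191.82 T
  water cools: 1274×4.18×(T − 45.3) = 5325.3(T − 45.3)
5517.1 T = 241237 − 17304 = 223933
T ≈ 40.59 °C — above 0 °C, consistent with complete melting.

T_f ≈ 40.6 °C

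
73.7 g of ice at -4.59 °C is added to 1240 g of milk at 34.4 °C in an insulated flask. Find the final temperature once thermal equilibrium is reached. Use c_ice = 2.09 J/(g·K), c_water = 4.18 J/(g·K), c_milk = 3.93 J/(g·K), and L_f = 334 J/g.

Let T be the final temperature. ΣQ_i = 0:
ice -4.59→0 °C: 73.7·2.09·4.59 = 707.01
  fusion: m_ice L_f = 73.7·334 = 24616
  meltwater 0→T: 73.7·4.18·T = 308.07 T
  milk: 4873.2(T − 34.4)
5181.3 T = 167638 − 25323 = 142315
T ≈ 27.47 °C. Since T > 0 °C, the all-ice-melts assumption holds.

T_f ≈ 27.5 °C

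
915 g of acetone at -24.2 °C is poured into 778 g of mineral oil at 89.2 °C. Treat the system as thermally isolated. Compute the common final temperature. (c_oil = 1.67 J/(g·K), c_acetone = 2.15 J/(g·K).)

Heat lost by the oil equals heat gained by the acetone:
778×1.67×(89.2 − T) = 915×2.15×(T − (-24.2))
1299.3(89.2 − T) = 1967.2(T − (-24.2))
3266.5 T = 68287  ⇒  T ≈ 20.91 °C

T_f ≈ 20.9 °C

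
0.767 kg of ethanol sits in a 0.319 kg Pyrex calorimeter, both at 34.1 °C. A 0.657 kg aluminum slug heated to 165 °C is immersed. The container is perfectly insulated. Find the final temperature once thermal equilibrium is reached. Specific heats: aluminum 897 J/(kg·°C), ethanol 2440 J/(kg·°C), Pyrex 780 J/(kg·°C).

T_f ≈ 62.6 °C

Setting the total heat transfer to zero:
0.657×897×(T − 165) + 0.767×2440×(T − 34.1) + 0.319×780×(T − 34.1) = 0
589.33(T − 165) + 1871.5(T − 34.1) + 248.82(T − 34.1) = 0
2709.6 T = 169542
T = 169542 / 2709.6 = 62.6 °C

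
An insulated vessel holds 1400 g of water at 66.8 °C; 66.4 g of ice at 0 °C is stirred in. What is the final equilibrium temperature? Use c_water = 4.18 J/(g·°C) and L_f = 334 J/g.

T_f ≈ 60.2 °C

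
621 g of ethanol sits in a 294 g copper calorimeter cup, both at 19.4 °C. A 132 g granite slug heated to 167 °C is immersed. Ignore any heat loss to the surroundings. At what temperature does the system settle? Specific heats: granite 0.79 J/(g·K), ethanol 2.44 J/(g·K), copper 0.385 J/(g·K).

T_f ≈ 28.3 °C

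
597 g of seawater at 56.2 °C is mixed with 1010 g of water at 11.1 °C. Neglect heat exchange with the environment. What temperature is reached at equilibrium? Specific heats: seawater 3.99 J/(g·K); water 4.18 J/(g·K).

T_f ≈ 27.4 °C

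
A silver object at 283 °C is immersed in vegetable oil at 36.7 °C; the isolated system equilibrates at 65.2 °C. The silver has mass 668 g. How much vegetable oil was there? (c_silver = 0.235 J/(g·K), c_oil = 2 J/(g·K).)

Setting the total heat transfer to zero:
668×0.235×(65.2 − 283) + m×2×(65.2 − 36.7) = 0
57 m = 34190
m = 34190/57 ≈ 599.8 g

m ≈ 600 g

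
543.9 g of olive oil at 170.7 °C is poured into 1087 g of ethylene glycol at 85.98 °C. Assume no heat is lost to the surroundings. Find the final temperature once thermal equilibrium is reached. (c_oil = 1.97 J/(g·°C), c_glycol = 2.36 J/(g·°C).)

T_f ≈ 110.9 °C

Conservation of energy gives ΣQ = 0:
543.9*1.97*(T − 170.7) + 1087*2.36*(T − 85.98) = 0
1071.5(T − 170.7) + 2565.3(T − 85.98) = 0
(1071.5 + 2565.3) T = 1071.5*170.7 + 2565.3*85.98
T ≈ 110.94 °C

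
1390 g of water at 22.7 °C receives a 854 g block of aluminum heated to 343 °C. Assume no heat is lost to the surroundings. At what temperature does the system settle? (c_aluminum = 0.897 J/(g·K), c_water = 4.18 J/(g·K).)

Setting the total heat transfer to zero:
854*0.897*(T − 343) + 1390*4.18*(T − 22.7) = 0
766.04(T − 343) + 5810.2(T − 22.7) = 0
6576.2 T = 394643
T = 394643 / 6576.2 = 60 °C

T_f ≈ 60.0 °C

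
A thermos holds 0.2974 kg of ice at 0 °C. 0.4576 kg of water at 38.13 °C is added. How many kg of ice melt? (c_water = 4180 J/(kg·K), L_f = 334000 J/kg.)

Water can give up m c ΔT = 0.4576×4180×38.13 = 72934 J before reaching 0 °C.
Melting all 0.2974 kg of ice would need 0.2974×334000 = 99332 J.
That's not enough to melt it all — equilibrium is at 0 °C with ice remaining.
m_melt = 72934 / L_f = 0.2184 kg.

m_melted ≈ 0.218 kg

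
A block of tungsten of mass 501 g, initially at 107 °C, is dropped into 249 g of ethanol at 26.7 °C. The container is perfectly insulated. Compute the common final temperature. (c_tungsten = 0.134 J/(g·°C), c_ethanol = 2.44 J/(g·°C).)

T_f ≈ 34.7 °C

Let T be the final temperature. ΣQ_i = 0:
501×0.134×(T − 107) + 249×2.44×(T − 26.7) = 0
(67.13 + 607.56) T = 67.13×107 + 607.56×26.7
T = 23405 / 674.69 = 34.7 °C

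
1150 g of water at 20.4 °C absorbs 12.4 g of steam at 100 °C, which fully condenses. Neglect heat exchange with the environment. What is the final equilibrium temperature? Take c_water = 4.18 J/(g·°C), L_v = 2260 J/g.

T_f ≈ 27.0 °C

Net heat exchanged in the isolated system is zero:
condense steam: −12.4×2260 = −28024
  condensate cools 100→T: 12.4×4.18×(T − 100) = 51.83(T − 100)
  water warms: 1150×4.18×(T − 20.4) = 4807(T − 20.4)
4858.8 T = 28024 + 5183.2 + 98063 = 131270
T ≈ 27.02 °C — below 100 °C, confirming all the steam condensed.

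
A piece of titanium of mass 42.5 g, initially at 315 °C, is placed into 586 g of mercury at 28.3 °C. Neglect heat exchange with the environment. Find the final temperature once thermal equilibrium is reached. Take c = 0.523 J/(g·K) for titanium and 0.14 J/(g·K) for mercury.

T_f ≈ 89.4 °C

Taking heat into each body as positive, Σ m c ΔT = 0:
42.5·0.523·(T − 315) + 586·0.14·(T − 28.3) = 0
(22.23 + 82.04) T = 22.23·315 + 82.04·28.3
T = 9323.4 / 104.27 = 89.4 °C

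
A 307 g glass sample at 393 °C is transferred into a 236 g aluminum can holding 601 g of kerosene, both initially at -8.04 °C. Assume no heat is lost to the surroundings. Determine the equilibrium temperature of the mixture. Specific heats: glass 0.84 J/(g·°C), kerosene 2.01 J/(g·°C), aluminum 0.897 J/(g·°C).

Energy conservation, ΣQ = 0:
307×0.84×(T − 393) + 601×2.01×(T − (-8.04)) + 236×0.897×(T − (-8.04)) = 0
(257.88 + 1208 + 211.69) T = 257.88×393 + 1208×(-8.04) + 211.69×(-8.04)
T = 89932 / 1677.6 = 53.6 °C

T_f ≈ 53.6 °C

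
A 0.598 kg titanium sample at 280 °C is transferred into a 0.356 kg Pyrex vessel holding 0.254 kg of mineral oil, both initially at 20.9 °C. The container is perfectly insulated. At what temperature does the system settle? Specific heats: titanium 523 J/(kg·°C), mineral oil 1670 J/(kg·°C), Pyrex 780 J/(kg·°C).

T_f ≈ 100.8 °C

Conservation of energy gives ΣQ = 0:
0.598·523·(T − 280) + 0.254·1670·(T − 20.9) + 0.356·780·(T − 20.9) = 0
312.75(T − 280) + 424.18(T − 20.9) + 277.68(T − 20.9) = 0
(312.75 + 424.18 + 277.68) T = 312.75·280 + 424.18·20.9 + 277.68·20.9
T ≈ 100.77 °C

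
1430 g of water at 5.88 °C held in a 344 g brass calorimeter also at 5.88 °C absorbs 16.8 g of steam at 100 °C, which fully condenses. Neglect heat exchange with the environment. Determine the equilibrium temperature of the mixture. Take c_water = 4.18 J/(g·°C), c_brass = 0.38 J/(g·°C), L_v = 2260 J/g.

Conservation of energy gives ΣQ = 0:
latent heat released on condensation: 16.8·2260 = 37968; condensed water 100 °C→T: 70.22(T − 100); original water: 5977.4(T − 5.88); cup: 130.72(T − 5.88)
6178.3 T = 37968 + 7022.4 + 35916 = 80906
T ≈ 13.10 °C (< 100 °C, so full condensation is consistent).

T_f ≈ 13.1 °C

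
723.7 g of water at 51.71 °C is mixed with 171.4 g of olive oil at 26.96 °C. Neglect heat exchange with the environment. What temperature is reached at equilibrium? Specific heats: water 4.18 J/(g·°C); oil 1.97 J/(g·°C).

T_f ≈ 49.2 °C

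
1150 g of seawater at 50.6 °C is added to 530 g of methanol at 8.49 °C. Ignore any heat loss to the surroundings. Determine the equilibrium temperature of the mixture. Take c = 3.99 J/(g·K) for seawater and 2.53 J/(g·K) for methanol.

Taking heat into each body as positive, Σ m c ΔT = 0:
1150·3.99·(T − 50.6) + 530·2.53·(T − 8.49) = 0
4588.5(T − 50.6) + 1340.9(T − 8.49) = 0
5929.4 T = 243562
T = 243562 / 5929.4 = 41.1 °C

T_f ≈ 41.1 °C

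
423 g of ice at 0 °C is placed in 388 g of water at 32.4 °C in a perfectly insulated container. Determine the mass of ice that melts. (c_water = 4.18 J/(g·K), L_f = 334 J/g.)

Water can give up m c ΔT = 388·4.18·32.4 = 52548 J before reaching 0 °C.
Fully melting the ice requires m_ice L_f = 423·334 = 141282 J.
That's not enough to melt it all — equilibrium is at 0 °C with ice remaining.
Mass melted = 52548/334 ≈ 157.3 g.

m_melted ≈ 157 g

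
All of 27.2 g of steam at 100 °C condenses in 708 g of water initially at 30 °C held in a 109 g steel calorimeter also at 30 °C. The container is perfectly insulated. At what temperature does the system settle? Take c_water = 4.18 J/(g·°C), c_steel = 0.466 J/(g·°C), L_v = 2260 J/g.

Taking heat into each body as positive, Σ m c ΔT = 0:
latent heat released on condensation: 27.2·2260 = 61472
  condensate cools 100→T: 27.2·4.18·(T − 100) = 113.7(T − 100)
  original water: 2959.4(T − 30)
  steel cup: 109·0.466·(T − 30) = 50.79(T − 30)
3123.9 T = 61472 + 11370 + 90307 = 163149
T ≈ 52.23 °C — below 100 °C, confirming all the steam condensed.

T_f ≈ 52.2 °C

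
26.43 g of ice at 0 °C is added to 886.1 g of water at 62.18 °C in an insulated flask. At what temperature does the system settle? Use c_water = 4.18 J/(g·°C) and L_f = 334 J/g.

T_f ≈ 58.1 °C

Let T be the final temperature. ΣQ_i = 0:
latent heat to melt: 26.43·334 = 8827.6; meltwater 0→T: 26.43·4.18·T = 110.48 T; water: 3703.9(T − 62.18)
3814.4 T = 230308 − 8827.6 = 221481
T ≈ 58.06 °C (positive, so assuming full melt was valid).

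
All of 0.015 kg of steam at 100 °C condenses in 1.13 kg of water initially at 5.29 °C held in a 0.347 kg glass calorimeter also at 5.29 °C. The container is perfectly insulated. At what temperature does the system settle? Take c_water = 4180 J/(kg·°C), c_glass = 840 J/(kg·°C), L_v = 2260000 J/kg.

Heat gained plus heat lost sum to zero:
latent heat released on condensation: 0.015×2260000 = 33900
  condensed water 100 °C→T: 62.7(T − 100)
  original water: 4723.4(T − 5.29)
  glass cup: 0.347×840×(T − 5.29) = 291.48(T − 5.29)
5077.6 T = 33900 + 6270 + 26529 = 66699
T ≈ 13.14 °C (< 100 °C, so full condensation is consistent).

T_f ≈ 13.1 °C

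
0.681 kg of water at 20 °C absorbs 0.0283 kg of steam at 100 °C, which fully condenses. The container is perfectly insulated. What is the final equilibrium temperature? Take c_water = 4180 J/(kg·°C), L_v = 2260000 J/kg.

T_f ≈ 44.8 °C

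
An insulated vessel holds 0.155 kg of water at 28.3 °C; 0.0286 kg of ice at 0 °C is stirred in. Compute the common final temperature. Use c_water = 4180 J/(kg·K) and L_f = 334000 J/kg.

Taking heat into each body as positive, Σ m c ΔT = 0:
fusion: m_ice L_f = 0.0286×334000 = 9552.4
  meltwater 0→T: 0.0286×4180×T = 119.55 T
  water: 647.9(T − 28.3)
767.45 T = 18336 − 9552.4 = 8783.2
T ≈ 11.44 °C (positive, so assuming full melt was valid).

T_f ≈ 11.4 °C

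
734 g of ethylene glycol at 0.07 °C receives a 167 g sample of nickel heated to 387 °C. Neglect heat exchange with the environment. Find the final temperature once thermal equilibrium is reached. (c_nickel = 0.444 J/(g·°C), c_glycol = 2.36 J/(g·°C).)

T_f ≈ 16.0 °C

Taking heat into each body as positive, Σ m c ΔT = 0:
167×0.444×(T − 387) + 734×2.36×(T − 0.07) = 0
74.15(T − 387) + 1732.2(T − 0.07) = 0
1806.4 T = 28817
T = 28817/1806.4 ≈ 15.95 °C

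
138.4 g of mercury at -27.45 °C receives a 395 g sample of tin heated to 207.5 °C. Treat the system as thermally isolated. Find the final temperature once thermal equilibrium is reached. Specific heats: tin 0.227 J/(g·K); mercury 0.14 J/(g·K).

T_f ≈ 165.8 °C

Heat gained plus heat lost sum to zero:
395×0.227×(T − 207.5) + 138.4×0.14×(T − (-27.45)) = 0
89.67(T − 207.5) + 19.38(T − (-27.45)) = 0
(89.67 + 19.38) T = 89.67×207.5 + 19.38×(-27.45)
T = 18074 / 109.04 = 166 °C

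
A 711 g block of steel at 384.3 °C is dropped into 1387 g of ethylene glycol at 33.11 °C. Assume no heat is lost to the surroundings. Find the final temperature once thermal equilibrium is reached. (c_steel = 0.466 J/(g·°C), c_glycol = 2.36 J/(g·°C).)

T_f ≈ 65.4 °C

Net heat exchanged in the isolated system is zero:
711·0.466·(T − 384.3) + 1387·2.36·(T − 33.11) = 0
331.33(T − 384.3) + 3273.3(T − 33.11) = 0
3604.6 T = 235708
T = 235708/3604.6 ≈ 65.39 °C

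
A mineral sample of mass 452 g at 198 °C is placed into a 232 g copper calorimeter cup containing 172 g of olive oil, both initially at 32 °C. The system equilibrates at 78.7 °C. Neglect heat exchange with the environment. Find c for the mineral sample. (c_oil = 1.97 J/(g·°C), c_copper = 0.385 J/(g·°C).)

Energy conservation, ΣQ = 0:
452·c·(78.7 − 198) + 172·1.97·(78.7 − 32) + 232·0.385·(78.7 − 32) = 0
-53924 c = -19995
c = -19995/-53924 ≈ 0.3708 J/(g·°C)

c ≈ 0.371 J/(g·°C)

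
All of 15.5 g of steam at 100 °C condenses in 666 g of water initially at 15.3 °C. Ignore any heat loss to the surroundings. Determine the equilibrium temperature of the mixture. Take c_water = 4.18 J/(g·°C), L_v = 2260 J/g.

Sum of m c ΔT and latent-heat terms is zero:
condense steam: −15.5×2260 = −35030; condensate cools 100→T: 15.5×4.18×(T − 100) = 64.79(T − 100); original water: 2783.9(T − 15.3)
2848.7 T = 35030 + 6479 + 42593 = 84102
T ≈ 29.52 °C, under the boiling point, so the assumption holds.

T_f ≈ 29.5 °C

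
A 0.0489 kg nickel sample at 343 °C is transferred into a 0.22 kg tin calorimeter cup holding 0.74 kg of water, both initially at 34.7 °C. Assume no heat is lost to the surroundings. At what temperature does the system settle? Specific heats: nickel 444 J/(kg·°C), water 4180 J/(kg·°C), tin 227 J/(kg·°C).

Heat gained plus heat lost sum to zero:
0.0489·444·(T − 343) + 0.74·4180·(T − 34.7) + 0.22·227·(T − 34.7) = 0
21.71(T − 343) + 3093.2(T − 34.7) + 49.94(T − 34.7) = 0
(21.71 + 3093.2 + 49.94) T = 21.71·343 + 3093.2·34.7 + 49.94·34.7
T ≈ 36.82 °C

T_f ≈ 36.8 °C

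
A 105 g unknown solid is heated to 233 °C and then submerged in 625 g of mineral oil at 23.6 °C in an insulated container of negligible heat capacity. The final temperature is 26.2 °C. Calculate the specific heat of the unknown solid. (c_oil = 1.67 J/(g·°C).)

c ≈ 0.125 J/(g·°C)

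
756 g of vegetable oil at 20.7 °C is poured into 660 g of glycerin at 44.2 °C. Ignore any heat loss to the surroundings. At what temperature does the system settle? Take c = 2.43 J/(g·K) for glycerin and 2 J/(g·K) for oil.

Taking heat into each body as positive, Σ m c ΔT = 0:
660·2.43·(T − 44.2) + 756·2·(T − 20.7) = 0
(1603.8 + 1512) T = 1603.8·44.2 + 1512·20.7
T ≈ 32.80 °C

T_f ≈ 32.8 °C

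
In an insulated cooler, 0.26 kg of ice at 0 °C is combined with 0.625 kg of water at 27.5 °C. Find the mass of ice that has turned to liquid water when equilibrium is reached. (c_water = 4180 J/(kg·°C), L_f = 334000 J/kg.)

m_melted ≈ 0.215 kg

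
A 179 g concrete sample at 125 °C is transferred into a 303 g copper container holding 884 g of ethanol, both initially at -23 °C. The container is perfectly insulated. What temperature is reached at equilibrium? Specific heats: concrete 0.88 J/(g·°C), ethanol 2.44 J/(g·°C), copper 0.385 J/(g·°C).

Heat gained plus heat lost sum to zero:
179*0.88*(T − 125) + 884*2.44*(T − (-23)) + 303*0.385*(T − (-23)) = 0
2431.1 T = -32603
T = -32603/2431.1 ≈ -13.41 °C

T_f ≈ -13.4 °C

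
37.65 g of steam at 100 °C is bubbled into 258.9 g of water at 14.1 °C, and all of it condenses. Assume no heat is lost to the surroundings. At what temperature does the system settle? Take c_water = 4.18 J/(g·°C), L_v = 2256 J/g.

T_f ≈ 93.5 °C

Setting the total heat transfer to zero:
steam→water at 100 °C releases m L_v = 37.65·2256 = 84938; condensate cools 100→T: 37.65·4.18·(T − 100) = 157.38(T − 100); original water: 1082.2(T − 14.1)
1239.6 T = 84938 + 15738 + 15259 = 115935
T ≈ 93.53 °C — below 100 °C, confirming all the steam condensed.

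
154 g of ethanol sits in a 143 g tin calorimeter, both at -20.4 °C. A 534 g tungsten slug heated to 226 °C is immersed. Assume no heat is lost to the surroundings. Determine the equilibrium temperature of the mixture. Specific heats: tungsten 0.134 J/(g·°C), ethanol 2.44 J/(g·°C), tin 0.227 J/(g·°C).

Let T be the final temperature. ΣQ_i = 0:
534·0.134·(T − 226) + 154·2.44·(T − (-20.4)) + 143·0.227·(T − (-20.4)) = 0
(71.56 + 375.76 + 32.46) T = 71.56·226 + 375.76·(-20.4) + 32.46·(-20.4)
T = 7843.9/479.78 ≈ 16.35 °C

T_f ≈ 16.3 °C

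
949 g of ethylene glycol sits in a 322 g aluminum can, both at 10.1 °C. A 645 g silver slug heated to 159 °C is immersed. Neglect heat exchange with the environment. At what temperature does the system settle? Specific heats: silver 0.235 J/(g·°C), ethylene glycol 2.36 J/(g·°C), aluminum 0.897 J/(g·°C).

T_f ≈ 18.5 °C

Let T be the final temperature. ΣQ_i = 0:
645×0.235×(T − 159) + 949×2.36×(T − 10.1) + 322×0.897×(T − 10.1) = 0
(151.57 + 2239.6 + 288.83) T = 151.57×159 + 2239.6×10.1 + 288.83×10.1
T ≈ 18.52 °C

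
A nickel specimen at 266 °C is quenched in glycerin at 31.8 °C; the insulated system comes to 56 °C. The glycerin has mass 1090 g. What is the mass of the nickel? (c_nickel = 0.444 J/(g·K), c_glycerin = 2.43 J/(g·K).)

m ≈ 687 g

Heat lost by the nickel = heat gained by the glycerin:
m×0.444×(266 − 56) = 1090×2.43×(56 − 31.8)
93.24 m = 64099  ⇒  m ≈ 687.5 g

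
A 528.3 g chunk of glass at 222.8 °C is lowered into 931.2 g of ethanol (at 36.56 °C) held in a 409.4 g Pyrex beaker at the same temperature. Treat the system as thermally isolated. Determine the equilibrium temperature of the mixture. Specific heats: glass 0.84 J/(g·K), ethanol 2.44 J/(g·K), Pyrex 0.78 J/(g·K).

Let T be the final temperature. ΣQ_i = 0:
528.3·0.84·(T − 222.8) + 931.2·2.44·(T − 36.56) + 409.4·0.78·(T − 36.56) = 0
443.77(T − 222.8) + 2272.1(T − 36.56) + 319.33(T − 36.56) = 0
(443.77 + 2272.1 + 319.33) T = 443.77·222.8 + 2272.1·36.56 + 319.33·36.56
T = 193616/3035.2 ≈ 63.79 °C

T_f ≈ 63.8 °C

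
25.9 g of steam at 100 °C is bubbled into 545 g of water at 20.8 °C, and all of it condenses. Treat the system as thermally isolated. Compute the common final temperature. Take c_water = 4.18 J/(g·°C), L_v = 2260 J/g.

Taking heat into each body as positive, Σ m c ΔT = 0:
latent heat released on condensation: 25.9·2260 = 58534
  condensate cools 100→T: 25.9·4.18·(T − 100) = 108.26(T − 100)
  water warms: 545·4.18·(T − 20.8) = 2278.1(T − 20.8)
2386.4 T = 58534 + 10826 + 47384 = 116745
T ≈ 48.92 °C (< 100 °C, so full condensation is consistent).

T_f ≈ 48.9 °C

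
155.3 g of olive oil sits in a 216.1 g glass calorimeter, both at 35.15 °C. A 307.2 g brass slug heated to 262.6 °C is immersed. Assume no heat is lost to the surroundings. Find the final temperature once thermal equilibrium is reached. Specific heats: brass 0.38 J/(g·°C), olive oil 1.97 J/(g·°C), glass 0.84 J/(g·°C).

T_f ≈ 79.1 °C

With ΣQ=0 the equilibrium temperature is the m·c-weighted mean:
T_f = (116.74×262.6 + 305.94×35.15 + 181.52×35.15) / (116.74 + 305.94 + 181.52)
    = 47789 / 604.2 ≈ 79.09 °C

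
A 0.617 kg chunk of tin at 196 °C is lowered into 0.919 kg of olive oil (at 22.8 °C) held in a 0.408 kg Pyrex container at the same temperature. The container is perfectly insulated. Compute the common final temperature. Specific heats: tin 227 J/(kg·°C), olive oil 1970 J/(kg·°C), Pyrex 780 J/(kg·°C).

T_f ≈ 33.5 °C

Heat gained plus heat lost sum to zero:
0.617*227*(T − 196) + 0.919*1970*(T − 22.8) + 0.408*780*(T − 22.8) = 0
2268.7 T = 75985
T = 75985/2268.7 ≈ 33.49 °C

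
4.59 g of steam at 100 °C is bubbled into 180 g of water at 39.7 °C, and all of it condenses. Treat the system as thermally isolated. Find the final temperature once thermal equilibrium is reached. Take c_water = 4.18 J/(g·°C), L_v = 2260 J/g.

T_f ≈ 54.6 °C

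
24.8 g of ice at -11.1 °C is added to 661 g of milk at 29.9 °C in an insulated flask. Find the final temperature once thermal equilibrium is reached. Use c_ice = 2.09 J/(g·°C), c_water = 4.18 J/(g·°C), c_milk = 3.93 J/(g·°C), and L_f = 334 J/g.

T_f ≈ 25.5 °C

Heat gained plus heat lost sum to zero:
warm ice to 0 °C: 24.8×2.09×(0 − (-11.1)) = 575.34
  latent heat to melt: 24.8×334 = 8283.2
  meltwater 0→T: 24.8×4.18×T = 103.66 T
  milk cools: 661×3.93×(T − 29.9) = 2597.7(T − 29.9)
2701.4 T = 77672 − 8858.5 = 68814
T ≈ 25.47 °C (positive, so assuming full melt was valid).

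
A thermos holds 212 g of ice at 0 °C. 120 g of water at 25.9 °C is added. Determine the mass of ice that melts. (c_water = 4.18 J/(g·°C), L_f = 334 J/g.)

Heat available from the water dropping to 0 °C: 120·4.18·25.9 = 12991 J.
Melting all 212 g of ice would need 212·334 = 70808 J.
Since 12991 < 70808 J, not all the ice melts; equilibrium is at 0 °C.
m_melt = 12991 / L_f = 38.9 g.

m_melted ≈ 38.9 g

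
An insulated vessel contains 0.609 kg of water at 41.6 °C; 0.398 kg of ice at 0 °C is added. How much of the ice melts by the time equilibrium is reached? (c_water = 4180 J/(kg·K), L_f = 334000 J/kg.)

m_melted ≈ 0.317 kg

Water can give up m c ΔT = 0.609·4180·41.6 = 105898 J before reaching 0 °C.
Melting all 0.398 kg of ice would need 0.398·334000 = 132932 J.
Since 105898 < 132932 J, not all the ice melts; equilibrium is at 0 °C.
m_melted·334000 = 105898  ⇒  m_melted ≈ 0.3171 kg.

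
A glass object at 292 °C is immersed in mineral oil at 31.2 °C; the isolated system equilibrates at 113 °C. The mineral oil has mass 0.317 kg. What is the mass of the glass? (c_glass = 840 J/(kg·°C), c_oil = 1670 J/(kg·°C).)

m ≈ 0.288 kg

Heat lost by the glass = heat gained by the oil:
m×840×(292 − 113) = 0.317×1670×(113 − 31.2)
150360 m = 43304  ⇒  m ≈ 0.288 kg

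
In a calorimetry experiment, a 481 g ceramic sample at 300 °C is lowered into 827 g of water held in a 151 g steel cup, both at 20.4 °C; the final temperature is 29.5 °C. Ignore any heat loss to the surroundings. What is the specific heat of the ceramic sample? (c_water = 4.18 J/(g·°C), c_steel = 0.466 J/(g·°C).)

c ≈ 0.247 J/(g·°C)

Let T be the final temperature. ΣQ_i = 0:
481×c×(29.5 − 300) + 827×4.18×(29.5 − 20.4) + 151×0.466×(29.5 − 20.4) = 0
-130110 c = -32098
c = -32098/-130110 ≈ 0.2467 J/(g·°C)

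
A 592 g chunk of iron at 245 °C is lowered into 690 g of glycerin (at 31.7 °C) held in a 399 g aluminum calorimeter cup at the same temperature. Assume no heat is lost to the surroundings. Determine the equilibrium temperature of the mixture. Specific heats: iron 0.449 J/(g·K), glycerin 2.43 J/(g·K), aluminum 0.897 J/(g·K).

T_f ≈ 56.3 °C

Heat gained plus heat lost sum to zero:
592×0.449×(T − 245) + 690×2.43×(T − 31.7) + 399×0.897×(T − 31.7) = 0
2300.4 T = 129620
T = 129620/2300.4 ≈ 56.35 °C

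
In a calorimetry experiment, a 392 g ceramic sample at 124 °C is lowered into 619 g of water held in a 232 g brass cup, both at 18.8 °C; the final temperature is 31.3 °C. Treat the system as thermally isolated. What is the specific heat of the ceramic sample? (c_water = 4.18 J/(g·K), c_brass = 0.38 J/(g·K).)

c ≈ 0.92 J/(g·K)

Energy conservation, ΣQ = 0:
392·c·(31.3 − 124) + 619·4.18·(31.3 − 18.8) + 232·0.38·(31.3 − 18.8) = 0
-36338 c = -33445
c = -33445/-36338 ≈ 0.9204 J/(g·K)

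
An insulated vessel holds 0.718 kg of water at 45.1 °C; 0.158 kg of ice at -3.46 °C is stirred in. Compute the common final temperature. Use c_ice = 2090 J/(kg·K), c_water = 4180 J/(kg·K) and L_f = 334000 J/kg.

T_f ≈ 22.2 °C

Net heat exchanged in the isolated system is zero:
warm ice to 0 °C: 0.158×2090×(0 − (-3.46)) = 1142.6; latent heat to melt: 0.158×334000 = 52772; meltwater 0→T: 0.158×4180×T = 660.44 T; water cools: 0.718×4180×(T − 45.1) = 3001.2(T − 45.1)
3661.7 T = 135356 − 53915 = 81441
T ≈ 22.24 °C — above 0 °C, consistent with complete melting.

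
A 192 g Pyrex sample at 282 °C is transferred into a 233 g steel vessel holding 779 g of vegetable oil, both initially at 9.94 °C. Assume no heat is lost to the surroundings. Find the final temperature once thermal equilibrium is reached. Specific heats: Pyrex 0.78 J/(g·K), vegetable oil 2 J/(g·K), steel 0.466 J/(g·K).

Let T be the final temperature. ΣQ_i = 0:
192·0.78·(T − 282) + 779·2·(T − 9.94) + 233·0.466·(T − 9.94) = 0
149.76(T − 282) + 1558(T − 9.94) + 108.58(T − 9.94) = 0
(149.76 + 1558 + 108.58) T = 149.76·282 + 1558·9.94 + 108.58·9.94
T ≈ 32.37 °C

T_f ≈ 32.4 °C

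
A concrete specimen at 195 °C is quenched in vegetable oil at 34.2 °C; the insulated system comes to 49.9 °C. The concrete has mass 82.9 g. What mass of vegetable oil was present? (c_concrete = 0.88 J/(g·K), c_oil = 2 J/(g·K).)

m ≈ 337 g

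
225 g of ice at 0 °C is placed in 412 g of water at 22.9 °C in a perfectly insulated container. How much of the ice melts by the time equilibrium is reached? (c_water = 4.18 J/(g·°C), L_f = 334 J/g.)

Heat available from the water dropping to 0 °C: 412×4.18×22.9 = 39437 J.
To melt every bit of ice: 225×334 = 75150 J.
39437 J < 75150 J, so only part of the ice melts and the system sits at 0 °C.
m_melt = 39437 / L_f = 118.1 g.

m_melted ≈ 118 g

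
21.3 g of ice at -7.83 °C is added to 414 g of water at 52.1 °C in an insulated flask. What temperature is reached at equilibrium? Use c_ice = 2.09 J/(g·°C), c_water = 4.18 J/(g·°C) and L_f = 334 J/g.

T_f ≈ 45.4 °C

Setting the total heat transfer to zero:
ice -7.83→0 °C: 21.3×2.09×7.83 = 348.57
  melt ice: 21.3×334 = 7114.2
  meltwater 0→T: 21.3×4.18×T = 89.03 T
  water: 1730.5(T − 52.1)
1819.6 T = 90160 − 7462.8 = 82697
T ≈ 45.45 °C — above 0 °C, consistent with complete melting.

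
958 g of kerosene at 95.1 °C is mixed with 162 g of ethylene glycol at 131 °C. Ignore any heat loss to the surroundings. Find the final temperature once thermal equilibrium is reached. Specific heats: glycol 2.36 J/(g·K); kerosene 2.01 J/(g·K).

T_f ≈ 101.0 °C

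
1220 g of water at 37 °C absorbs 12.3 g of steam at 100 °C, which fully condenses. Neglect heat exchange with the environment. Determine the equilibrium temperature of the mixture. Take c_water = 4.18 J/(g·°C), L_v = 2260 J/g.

Let T be the final temperature. ΣQ_i = 0:
latent heat released on condensation: 12.3×2260 = 27798; condensed water 100 °C→T: 51.41(T − 100); original water: 5099.6(T − 37)
5151 T = 27798 + 5141.4 + 188685 = 221625
T ≈ 43.03 °C — below 100 °C, confirming all the steam condensed.

T_f ≈ 43.0 °C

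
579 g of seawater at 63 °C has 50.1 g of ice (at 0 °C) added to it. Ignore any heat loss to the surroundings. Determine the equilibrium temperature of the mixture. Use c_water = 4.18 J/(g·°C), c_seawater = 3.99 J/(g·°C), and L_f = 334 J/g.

Taking heat into each body as positive, Σ m c ΔT = 0:
melt ice: 50.1×334 = 16733; warm the meltwater: 209.42 T; seawater cools: 579×3.99×(T − 63) = 2310.2(T − 63)
2519.6 T = 145543 − 16733 = 128810
T ≈ 51.12 °C (positive, so assuming full melt was valid).

T_f ≈ 51.1 °C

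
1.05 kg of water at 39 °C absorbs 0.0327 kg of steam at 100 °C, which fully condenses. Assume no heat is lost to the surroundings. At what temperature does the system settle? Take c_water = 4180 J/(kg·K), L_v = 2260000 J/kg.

T_f ≈ 57.2 °C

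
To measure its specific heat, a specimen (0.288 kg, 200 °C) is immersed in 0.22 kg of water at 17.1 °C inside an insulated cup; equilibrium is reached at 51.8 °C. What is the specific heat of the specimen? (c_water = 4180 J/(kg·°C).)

m_s c (T_s − T_f) = m_water c_water (T_f − T_0):
0.288×c×(200 − 51.8) = 0.22×4180×(51.8 − 17.1)
42.68 c = 31910  ⇒  c ≈ 747.6 J/(kg·°C)

c ≈ 748 J/(kg·°C)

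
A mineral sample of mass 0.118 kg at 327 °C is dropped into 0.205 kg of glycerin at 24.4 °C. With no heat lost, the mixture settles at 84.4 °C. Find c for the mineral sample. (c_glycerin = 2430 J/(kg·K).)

c ≈ 1040 J/(kg·K)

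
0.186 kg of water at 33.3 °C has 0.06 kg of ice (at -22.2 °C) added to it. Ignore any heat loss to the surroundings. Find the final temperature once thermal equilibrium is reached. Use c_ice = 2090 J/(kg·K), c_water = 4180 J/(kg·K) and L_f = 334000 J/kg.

T_f ≈ 3.0 °C

Conservation of energy gives ΣQ = 0:
warm ice to 0 °C: 0.06·2090·(0 − (-22.2)) = 2783.9
  latent heat to melt: 0.06·334000 = 20040
  meltwater 0→T: 0.06·4180·T = 250.8 T
  water: 777.48(T − 33.3)
1028.3 T = 25890 − 22824 = 3066.2
T ≈ 2.98 °C (positive, so assuming full melt was valid).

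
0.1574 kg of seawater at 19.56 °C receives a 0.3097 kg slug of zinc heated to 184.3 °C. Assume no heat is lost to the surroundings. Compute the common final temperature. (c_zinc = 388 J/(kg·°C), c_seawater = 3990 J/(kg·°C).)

Heat lost by the zinc equals heat gained by the seawater:
0.3097*388*(184.3 − T) = 0.1574*3990*(T − 19.56)
120.16(184.3 − T) = 628.03(T − 19.56)
748.19 T = 34430  ⇒  T ≈ 46.02 °C

T_f ≈ 46.0 °C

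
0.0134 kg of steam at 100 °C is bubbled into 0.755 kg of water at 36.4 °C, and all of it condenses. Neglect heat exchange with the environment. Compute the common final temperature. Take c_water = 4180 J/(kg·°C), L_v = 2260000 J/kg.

Net heat exchanged in the isolated system is zero:
condense steam: −0.0134·2260000 = −30284
  condensate cools 100→T: 0.0134·4180·(T − 100) = 56.01(T − 100)
  original water: 3155.9(T − 36.4)
3211.9 T = 30284 + 5601.2 + 114875 = 150760
T ≈ 46.94 °C — below 100 °C, confirming all the steam condensed.

T_f ≈ 46.9 °C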